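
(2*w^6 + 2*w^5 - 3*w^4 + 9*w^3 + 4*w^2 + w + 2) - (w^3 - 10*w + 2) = 2*w^6 + 2*w^5 - 3*w^4 + 8*w^3 + 4*w^2 + 11*w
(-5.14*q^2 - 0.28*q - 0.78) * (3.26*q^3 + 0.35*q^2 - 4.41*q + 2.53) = -16.7564*q^5 - 2.7118*q^4 + 20.0266*q^3 - 12.0424*q^2 + 2.7314*q - 1.9734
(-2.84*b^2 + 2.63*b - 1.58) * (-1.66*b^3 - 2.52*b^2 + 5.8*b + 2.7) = 4.7144*b^5 + 2.791*b^4 - 20.4768*b^3 + 11.5676*b^2 - 2.063*b - 4.266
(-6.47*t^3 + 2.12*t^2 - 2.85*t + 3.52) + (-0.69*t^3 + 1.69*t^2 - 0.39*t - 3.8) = -7.16*t^3 + 3.81*t^2 - 3.24*t - 0.28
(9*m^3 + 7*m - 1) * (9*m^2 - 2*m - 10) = 81*m^5 - 18*m^4 - 27*m^3 - 23*m^2 - 68*m + 10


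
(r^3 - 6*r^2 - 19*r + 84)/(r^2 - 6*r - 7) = (r^2 + r - 12)/(r + 1)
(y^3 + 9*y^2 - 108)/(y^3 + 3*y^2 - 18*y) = (y + 6)/y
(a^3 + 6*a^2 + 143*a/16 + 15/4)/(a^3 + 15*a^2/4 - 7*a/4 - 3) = (a + 5/4)/(a - 1)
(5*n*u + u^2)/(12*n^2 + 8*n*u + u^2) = u*(5*n + u)/(12*n^2 + 8*n*u + u^2)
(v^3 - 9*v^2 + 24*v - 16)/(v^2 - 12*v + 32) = (v^2 - 5*v + 4)/(v - 8)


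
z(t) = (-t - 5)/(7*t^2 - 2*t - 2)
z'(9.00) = 0.00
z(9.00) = -0.03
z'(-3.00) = -0.03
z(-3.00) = -0.03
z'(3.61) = 0.05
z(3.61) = -0.10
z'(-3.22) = -0.03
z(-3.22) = -0.02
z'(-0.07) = -3.86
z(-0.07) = 2.70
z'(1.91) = 0.39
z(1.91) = -0.35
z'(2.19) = 0.24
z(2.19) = -0.26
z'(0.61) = 98.53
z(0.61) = 9.12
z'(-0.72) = -5.82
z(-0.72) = -1.39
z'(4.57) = 0.03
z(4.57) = -0.07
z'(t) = (2 - 14*t)*(-t - 5)/(7*t^2 - 2*t - 2)^2 - 1/(7*t^2 - 2*t - 2)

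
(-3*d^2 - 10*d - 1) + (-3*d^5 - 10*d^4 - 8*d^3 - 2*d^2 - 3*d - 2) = -3*d^5 - 10*d^4 - 8*d^3 - 5*d^2 - 13*d - 3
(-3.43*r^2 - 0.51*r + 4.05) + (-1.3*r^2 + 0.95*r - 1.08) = -4.73*r^2 + 0.44*r + 2.97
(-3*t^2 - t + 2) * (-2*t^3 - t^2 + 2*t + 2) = 6*t^5 + 5*t^4 - 9*t^3 - 10*t^2 + 2*t + 4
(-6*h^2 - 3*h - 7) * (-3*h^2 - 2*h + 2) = 18*h^4 + 21*h^3 + 15*h^2 + 8*h - 14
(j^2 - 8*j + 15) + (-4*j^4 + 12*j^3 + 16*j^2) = -4*j^4 + 12*j^3 + 17*j^2 - 8*j + 15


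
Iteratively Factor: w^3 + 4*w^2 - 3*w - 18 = (w + 3)*(w^2 + w - 6) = (w - 2)*(w + 3)*(w + 3)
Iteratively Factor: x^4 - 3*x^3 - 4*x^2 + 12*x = (x)*(x^3 - 3*x^2 - 4*x + 12) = x*(x - 3)*(x^2 - 4) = x*(x - 3)*(x + 2)*(x - 2)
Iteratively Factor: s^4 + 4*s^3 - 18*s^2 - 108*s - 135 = (s + 3)*(s^3 + s^2 - 21*s - 45) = (s + 3)^2*(s^2 - 2*s - 15) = (s - 5)*(s + 3)^2*(s + 3)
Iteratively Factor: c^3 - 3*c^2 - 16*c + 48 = (c - 4)*(c^2 + c - 12) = (c - 4)*(c + 4)*(c - 3)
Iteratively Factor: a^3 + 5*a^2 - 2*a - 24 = (a + 4)*(a^2 + a - 6) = (a - 2)*(a + 4)*(a + 3)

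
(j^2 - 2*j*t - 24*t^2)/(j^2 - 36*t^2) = (j + 4*t)/(j + 6*t)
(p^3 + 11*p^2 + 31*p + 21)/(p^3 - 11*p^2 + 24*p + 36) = (p^2 + 10*p + 21)/(p^2 - 12*p + 36)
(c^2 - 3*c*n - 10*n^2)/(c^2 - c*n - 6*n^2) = (c - 5*n)/(c - 3*n)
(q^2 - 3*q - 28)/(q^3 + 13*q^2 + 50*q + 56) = (q - 7)/(q^2 + 9*q + 14)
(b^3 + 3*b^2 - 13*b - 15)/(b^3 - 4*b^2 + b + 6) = (b + 5)/(b - 2)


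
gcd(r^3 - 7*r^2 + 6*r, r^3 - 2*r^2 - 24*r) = r^2 - 6*r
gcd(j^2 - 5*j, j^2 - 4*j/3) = j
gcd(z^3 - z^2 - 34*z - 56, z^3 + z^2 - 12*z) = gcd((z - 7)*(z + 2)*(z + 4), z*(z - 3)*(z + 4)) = z + 4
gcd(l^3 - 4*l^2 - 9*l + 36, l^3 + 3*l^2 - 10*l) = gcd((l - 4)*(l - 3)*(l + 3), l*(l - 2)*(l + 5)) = 1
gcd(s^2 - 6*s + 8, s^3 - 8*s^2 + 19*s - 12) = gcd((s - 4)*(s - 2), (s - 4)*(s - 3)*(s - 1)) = s - 4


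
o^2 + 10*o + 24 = (o + 4)*(o + 6)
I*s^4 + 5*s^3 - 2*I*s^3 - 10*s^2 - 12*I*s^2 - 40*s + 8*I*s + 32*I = (s - 4)*(s + 2)*(s - 4*I)*(I*s + 1)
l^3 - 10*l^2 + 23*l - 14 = (l - 7)*(l - 2)*(l - 1)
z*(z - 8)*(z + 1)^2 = z^4 - 6*z^3 - 15*z^2 - 8*z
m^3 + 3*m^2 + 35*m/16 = m*(m + 5/4)*(m + 7/4)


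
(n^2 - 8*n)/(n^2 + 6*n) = (n - 8)/(n + 6)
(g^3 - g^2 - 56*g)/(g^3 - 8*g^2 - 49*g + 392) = g/(g - 7)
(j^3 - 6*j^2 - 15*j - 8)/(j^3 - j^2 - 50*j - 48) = (j + 1)/(j + 6)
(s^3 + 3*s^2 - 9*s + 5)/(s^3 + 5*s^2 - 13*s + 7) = (s + 5)/(s + 7)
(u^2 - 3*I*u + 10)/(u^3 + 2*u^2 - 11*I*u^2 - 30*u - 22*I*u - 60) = (u + 2*I)/(u^2 + u*(2 - 6*I) - 12*I)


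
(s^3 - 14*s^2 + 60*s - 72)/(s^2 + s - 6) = (s^2 - 12*s + 36)/(s + 3)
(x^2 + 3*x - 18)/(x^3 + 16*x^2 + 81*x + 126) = (x - 3)/(x^2 + 10*x + 21)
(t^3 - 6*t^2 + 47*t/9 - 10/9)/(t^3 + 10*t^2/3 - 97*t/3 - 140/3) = (9*t^2 - 9*t + 2)/(3*(3*t^2 + 25*t + 28))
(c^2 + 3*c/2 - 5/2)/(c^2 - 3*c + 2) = (c + 5/2)/(c - 2)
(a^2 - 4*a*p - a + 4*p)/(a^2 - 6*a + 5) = (a - 4*p)/(a - 5)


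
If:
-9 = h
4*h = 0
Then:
No Solution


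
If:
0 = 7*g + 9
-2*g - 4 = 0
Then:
No Solution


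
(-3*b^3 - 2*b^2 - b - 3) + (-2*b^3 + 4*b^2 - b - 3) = -5*b^3 + 2*b^2 - 2*b - 6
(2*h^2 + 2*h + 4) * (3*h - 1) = 6*h^3 + 4*h^2 + 10*h - 4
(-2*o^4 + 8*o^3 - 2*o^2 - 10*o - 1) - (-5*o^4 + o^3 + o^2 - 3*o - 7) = 3*o^4 + 7*o^3 - 3*o^2 - 7*o + 6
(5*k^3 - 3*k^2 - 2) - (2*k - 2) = 5*k^3 - 3*k^2 - 2*k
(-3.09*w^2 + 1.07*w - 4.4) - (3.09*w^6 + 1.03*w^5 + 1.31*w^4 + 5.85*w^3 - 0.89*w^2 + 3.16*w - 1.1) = -3.09*w^6 - 1.03*w^5 - 1.31*w^4 - 5.85*w^3 - 2.2*w^2 - 2.09*w - 3.3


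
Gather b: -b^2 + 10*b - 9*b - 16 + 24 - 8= -b^2 + b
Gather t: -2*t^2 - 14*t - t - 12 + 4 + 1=-2*t^2 - 15*t - 7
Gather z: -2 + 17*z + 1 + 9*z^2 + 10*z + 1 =9*z^2 + 27*z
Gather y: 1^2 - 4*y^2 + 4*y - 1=-4*y^2 + 4*y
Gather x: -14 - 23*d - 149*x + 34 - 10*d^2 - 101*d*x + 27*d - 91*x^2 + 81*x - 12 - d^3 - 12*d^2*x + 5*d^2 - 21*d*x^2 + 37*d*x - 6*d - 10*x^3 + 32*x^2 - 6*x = -d^3 - 5*d^2 - 2*d - 10*x^3 + x^2*(-21*d - 59) + x*(-12*d^2 - 64*d - 74) + 8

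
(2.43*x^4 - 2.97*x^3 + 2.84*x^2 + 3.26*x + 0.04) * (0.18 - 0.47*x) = -1.1421*x^5 + 1.8333*x^4 - 1.8694*x^3 - 1.021*x^2 + 0.568*x + 0.0072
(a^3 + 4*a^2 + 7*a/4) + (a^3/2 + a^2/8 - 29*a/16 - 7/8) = 3*a^3/2 + 33*a^2/8 - a/16 - 7/8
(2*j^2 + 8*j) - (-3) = 2*j^2 + 8*j + 3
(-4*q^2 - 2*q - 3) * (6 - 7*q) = 28*q^3 - 10*q^2 + 9*q - 18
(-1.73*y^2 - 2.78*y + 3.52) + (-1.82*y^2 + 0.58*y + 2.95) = -3.55*y^2 - 2.2*y + 6.47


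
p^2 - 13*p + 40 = (p - 8)*(p - 5)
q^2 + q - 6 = (q - 2)*(q + 3)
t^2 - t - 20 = (t - 5)*(t + 4)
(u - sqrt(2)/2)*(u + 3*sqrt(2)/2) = u^2 + sqrt(2)*u - 3/2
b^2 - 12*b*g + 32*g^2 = (b - 8*g)*(b - 4*g)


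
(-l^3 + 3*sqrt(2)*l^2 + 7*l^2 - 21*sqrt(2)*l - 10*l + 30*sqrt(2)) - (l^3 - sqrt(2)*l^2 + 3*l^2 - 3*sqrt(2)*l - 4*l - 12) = -2*l^3 + 4*l^2 + 4*sqrt(2)*l^2 - 18*sqrt(2)*l - 6*l + 12 + 30*sqrt(2)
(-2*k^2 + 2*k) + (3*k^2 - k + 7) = k^2 + k + 7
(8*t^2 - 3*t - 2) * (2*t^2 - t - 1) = 16*t^4 - 14*t^3 - 9*t^2 + 5*t + 2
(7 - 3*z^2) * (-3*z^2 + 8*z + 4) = 9*z^4 - 24*z^3 - 33*z^2 + 56*z + 28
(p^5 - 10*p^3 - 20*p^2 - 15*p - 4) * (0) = 0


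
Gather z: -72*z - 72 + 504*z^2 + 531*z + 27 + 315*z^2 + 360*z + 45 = 819*z^2 + 819*z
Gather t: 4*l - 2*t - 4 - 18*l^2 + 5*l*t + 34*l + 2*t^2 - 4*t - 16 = -18*l^2 + 38*l + 2*t^2 + t*(5*l - 6) - 20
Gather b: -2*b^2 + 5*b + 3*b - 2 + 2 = -2*b^2 + 8*b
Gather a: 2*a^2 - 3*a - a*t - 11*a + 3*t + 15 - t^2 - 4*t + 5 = 2*a^2 + a*(-t - 14) - t^2 - t + 20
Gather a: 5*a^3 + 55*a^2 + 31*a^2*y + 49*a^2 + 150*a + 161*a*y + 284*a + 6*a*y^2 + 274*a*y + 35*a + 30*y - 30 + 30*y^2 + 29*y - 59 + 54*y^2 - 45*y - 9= 5*a^3 + a^2*(31*y + 104) + a*(6*y^2 + 435*y + 469) + 84*y^2 + 14*y - 98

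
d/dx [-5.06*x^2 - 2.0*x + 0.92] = -10.12*x - 2.0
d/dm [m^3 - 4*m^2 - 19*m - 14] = 3*m^2 - 8*m - 19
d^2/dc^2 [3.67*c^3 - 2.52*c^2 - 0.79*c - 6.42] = 22.02*c - 5.04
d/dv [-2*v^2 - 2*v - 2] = -4*v - 2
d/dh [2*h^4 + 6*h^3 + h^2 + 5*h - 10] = 8*h^3 + 18*h^2 + 2*h + 5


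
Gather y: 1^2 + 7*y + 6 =7*y + 7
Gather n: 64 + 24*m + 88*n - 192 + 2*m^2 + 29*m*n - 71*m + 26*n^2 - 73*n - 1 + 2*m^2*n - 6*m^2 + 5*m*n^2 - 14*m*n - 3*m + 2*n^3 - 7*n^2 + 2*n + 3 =-4*m^2 - 50*m + 2*n^3 + n^2*(5*m + 19) + n*(2*m^2 + 15*m + 17) - 126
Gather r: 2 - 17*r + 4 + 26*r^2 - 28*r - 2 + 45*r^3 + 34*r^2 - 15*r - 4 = 45*r^3 + 60*r^2 - 60*r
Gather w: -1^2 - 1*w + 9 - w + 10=18 - 2*w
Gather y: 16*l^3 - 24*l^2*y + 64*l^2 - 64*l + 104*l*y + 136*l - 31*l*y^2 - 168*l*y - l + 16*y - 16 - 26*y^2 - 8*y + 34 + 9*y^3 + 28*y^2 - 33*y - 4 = 16*l^3 + 64*l^2 + 71*l + 9*y^3 + y^2*(2 - 31*l) + y*(-24*l^2 - 64*l - 25) + 14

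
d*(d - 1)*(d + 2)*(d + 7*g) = d^4 + 7*d^3*g + d^3 + 7*d^2*g - 2*d^2 - 14*d*g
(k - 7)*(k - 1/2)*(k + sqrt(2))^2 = k^4 - 15*k^3/2 + 2*sqrt(2)*k^3 - 15*sqrt(2)*k^2 + 11*k^2/2 - 15*k + 7*sqrt(2)*k + 7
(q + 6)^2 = q^2 + 12*q + 36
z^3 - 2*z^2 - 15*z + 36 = (z - 3)^2*(z + 4)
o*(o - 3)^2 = o^3 - 6*o^2 + 9*o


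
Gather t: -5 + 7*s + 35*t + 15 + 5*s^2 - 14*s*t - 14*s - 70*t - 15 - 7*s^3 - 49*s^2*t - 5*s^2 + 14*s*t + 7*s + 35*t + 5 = -7*s^3 - 49*s^2*t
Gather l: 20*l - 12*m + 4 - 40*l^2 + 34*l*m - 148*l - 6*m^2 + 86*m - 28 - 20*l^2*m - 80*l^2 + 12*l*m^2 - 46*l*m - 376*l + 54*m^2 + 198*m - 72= l^2*(-20*m - 120) + l*(12*m^2 - 12*m - 504) + 48*m^2 + 272*m - 96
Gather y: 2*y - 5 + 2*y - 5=4*y - 10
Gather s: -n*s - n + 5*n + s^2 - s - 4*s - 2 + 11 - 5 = 4*n + s^2 + s*(-n - 5) + 4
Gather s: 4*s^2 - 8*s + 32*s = 4*s^2 + 24*s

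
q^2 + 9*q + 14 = (q + 2)*(q + 7)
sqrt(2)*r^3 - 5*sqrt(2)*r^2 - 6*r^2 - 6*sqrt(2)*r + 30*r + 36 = (r - 6)*(r - 3*sqrt(2))*(sqrt(2)*r + sqrt(2))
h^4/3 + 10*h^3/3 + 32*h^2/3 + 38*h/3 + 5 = (h/3 + 1)*(h + 1)^2*(h + 5)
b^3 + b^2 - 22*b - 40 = (b - 5)*(b + 2)*(b + 4)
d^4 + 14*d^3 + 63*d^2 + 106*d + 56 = (d + 1)*(d + 2)*(d + 4)*(d + 7)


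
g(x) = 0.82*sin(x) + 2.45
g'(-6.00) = 0.79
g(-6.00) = 2.68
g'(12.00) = 0.69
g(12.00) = 2.01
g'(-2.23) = -0.50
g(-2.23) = 1.80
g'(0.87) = 0.53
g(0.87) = 3.08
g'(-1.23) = 0.27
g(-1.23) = 1.68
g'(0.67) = 0.64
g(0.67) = 2.96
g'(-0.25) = 0.79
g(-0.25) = 2.25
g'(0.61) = 0.67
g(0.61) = 2.92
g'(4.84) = 0.10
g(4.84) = 1.64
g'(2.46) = -0.64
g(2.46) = 2.97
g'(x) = 0.82*cos(x)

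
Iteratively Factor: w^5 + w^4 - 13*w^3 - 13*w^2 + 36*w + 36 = (w + 1)*(w^4 - 13*w^2 + 36) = (w + 1)*(w + 2)*(w^3 - 2*w^2 - 9*w + 18) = (w - 2)*(w + 1)*(w + 2)*(w^2 - 9) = (w - 3)*(w - 2)*(w + 1)*(w + 2)*(w + 3)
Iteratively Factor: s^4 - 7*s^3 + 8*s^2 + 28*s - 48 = (s - 2)*(s^3 - 5*s^2 - 2*s + 24) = (s - 3)*(s - 2)*(s^2 - 2*s - 8) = (s - 3)*(s - 2)*(s + 2)*(s - 4)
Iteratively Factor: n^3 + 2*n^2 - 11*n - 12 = (n - 3)*(n^2 + 5*n + 4) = (n - 3)*(n + 4)*(n + 1)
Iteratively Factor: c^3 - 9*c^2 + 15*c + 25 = (c - 5)*(c^2 - 4*c - 5) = (c - 5)^2*(c + 1)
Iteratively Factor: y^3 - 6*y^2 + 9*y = (y)*(y^2 - 6*y + 9) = y*(y - 3)*(y - 3)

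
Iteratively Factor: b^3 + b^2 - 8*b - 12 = (b + 2)*(b^2 - b - 6) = (b - 3)*(b + 2)*(b + 2)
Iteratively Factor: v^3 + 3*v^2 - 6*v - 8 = (v + 1)*(v^2 + 2*v - 8) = (v + 1)*(v + 4)*(v - 2)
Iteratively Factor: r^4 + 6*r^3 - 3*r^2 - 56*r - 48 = (r - 3)*(r^3 + 9*r^2 + 24*r + 16) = (r - 3)*(r + 4)*(r^2 + 5*r + 4) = (r - 3)*(r + 4)^2*(r + 1)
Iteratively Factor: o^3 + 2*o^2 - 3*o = (o)*(o^2 + 2*o - 3) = o*(o - 1)*(o + 3)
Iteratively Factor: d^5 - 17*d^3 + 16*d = (d - 1)*(d^4 + d^3 - 16*d^2 - 16*d) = (d - 1)*(d + 1)*(d^3 - 16*d) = (d - 4)*(d - 1)*(d + 1)*(d^2 + 4*d) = d*(d - 4)*(d - 1)*(d + 1)*(d + 4)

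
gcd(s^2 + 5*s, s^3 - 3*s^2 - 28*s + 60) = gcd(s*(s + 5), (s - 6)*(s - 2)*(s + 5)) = s + 5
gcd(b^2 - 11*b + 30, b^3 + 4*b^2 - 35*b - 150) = b - 6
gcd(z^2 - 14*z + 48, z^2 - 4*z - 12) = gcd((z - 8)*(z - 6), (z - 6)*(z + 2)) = z - 6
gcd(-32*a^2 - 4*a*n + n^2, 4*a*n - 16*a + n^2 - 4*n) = 4*a + n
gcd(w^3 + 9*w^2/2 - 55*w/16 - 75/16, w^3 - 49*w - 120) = w + 5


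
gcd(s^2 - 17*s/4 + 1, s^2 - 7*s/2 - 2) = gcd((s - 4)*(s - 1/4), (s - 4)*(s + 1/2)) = s - 4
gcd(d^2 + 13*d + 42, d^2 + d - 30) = d + 6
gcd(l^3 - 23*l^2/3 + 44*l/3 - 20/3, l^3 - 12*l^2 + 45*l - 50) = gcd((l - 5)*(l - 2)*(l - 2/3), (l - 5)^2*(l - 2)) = l^2 - 7*l + 10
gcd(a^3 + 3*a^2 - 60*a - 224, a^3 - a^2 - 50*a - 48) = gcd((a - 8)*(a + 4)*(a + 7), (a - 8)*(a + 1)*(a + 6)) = a - 8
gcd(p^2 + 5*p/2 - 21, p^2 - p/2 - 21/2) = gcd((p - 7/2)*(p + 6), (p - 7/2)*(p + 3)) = p - 7/2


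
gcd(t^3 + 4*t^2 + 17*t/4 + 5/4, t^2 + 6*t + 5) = t + 1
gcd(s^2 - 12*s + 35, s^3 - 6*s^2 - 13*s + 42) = s - 7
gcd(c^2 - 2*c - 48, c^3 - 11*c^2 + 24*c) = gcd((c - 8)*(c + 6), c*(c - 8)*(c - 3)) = c - 8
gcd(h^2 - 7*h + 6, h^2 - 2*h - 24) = h - 6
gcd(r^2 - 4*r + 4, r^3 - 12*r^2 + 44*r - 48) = r - 2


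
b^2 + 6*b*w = b*(b + 6*w)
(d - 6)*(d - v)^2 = d^3 - 2*d^2*v - 6*d^2 + d*v^2 + 12*d*v - 6*v^2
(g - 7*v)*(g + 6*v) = g^2 - g*v - 42*v^2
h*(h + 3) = h^2 + 3*h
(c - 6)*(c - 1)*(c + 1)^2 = c^4 - 5*c^3 - 7*c^2 + 5*c + 6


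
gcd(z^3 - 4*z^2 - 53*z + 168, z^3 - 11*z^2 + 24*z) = z^2 - 11*z + 24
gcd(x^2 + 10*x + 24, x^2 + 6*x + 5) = 1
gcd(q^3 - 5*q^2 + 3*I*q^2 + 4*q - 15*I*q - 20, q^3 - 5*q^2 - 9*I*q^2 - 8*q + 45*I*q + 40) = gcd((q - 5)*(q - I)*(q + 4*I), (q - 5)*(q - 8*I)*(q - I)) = q^2 + q*(-5 - I) + 5*I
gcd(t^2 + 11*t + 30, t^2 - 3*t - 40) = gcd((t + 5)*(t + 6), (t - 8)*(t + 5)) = t + 5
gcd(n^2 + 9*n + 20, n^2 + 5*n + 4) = n + 4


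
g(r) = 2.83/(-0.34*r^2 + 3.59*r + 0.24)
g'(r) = 2.83*(0.68*r - 3.59)/(-0.34*r^2 + 3.59*r + 0.24)^2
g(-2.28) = -0.29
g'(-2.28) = -0.15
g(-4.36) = -0.13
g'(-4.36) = -0.04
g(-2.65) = -0.24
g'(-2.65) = -0.11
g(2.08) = 0.45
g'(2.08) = -0.16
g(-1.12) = -0.67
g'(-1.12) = -0.70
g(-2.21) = -0.30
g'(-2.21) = -0.16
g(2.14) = 0.44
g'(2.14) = -0.15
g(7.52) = 0.35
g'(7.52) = 0.07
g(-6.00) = -0.08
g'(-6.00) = -0.02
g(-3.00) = -0.21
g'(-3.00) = -0.09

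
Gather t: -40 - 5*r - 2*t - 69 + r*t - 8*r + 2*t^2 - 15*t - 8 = -13*r + 2*t^2 + t*(r - 17) - 117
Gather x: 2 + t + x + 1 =t + x + 3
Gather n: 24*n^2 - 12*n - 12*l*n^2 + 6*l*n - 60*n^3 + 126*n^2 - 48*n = -60*n^3 + n^2*(150 - 12*l) + n*(6*l - 60)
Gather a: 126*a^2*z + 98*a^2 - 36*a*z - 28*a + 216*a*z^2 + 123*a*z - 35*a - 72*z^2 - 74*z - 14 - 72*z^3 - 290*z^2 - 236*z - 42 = a^2*(126*z + 98) + a*(216*z^2 + 87*z - 63) - 72*z^3 - 362*z^2 - 310*z - 56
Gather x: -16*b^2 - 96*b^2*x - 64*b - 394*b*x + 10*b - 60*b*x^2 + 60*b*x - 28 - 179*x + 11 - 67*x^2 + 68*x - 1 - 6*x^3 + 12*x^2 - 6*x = -16*b^2 - 54*b - 6*x^3 + x^2*(-60*b - 55) + x*(-96*b^2 - 334*b - 117) - 18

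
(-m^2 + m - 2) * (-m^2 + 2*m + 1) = m^4 - 3*m^3 + 3*m^2 - 3*m - 2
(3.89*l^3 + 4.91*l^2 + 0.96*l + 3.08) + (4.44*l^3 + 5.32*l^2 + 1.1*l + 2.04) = 8.33*l^3 + 10.23*l^2 + 2.06*l + 5.12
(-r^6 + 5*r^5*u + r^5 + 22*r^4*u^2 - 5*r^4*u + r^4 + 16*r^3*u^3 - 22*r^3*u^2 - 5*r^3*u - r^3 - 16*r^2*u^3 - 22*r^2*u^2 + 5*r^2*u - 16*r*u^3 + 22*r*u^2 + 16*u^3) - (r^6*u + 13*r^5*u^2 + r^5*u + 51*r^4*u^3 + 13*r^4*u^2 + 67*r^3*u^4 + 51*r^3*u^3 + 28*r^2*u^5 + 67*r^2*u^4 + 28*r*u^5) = -r^6*u - r^6 - 13*r^5*u^2 + 4*r^5*u + r^5 - 51*r^4*u^3 + 9*r^4*u^2 - 5*r^4*u + r^4 - 67*r^3*u^4 - 35*r^3*u^3 - 22*r^3*u^2 - 5*r^3*u - r^3 - 28*r^2*u^5 - 67*r^2*u^4 - 16*r^2*u^3 - 22*r^2*u^2 + 5*r^2*u - 28*r*u^5 - 16*r*u^3 + 22*r*u^2 + 16*u^3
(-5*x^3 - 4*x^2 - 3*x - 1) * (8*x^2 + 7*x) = -40*x^5 - 67*x^4 - 52*x^3 - 29*x^2 - 7*x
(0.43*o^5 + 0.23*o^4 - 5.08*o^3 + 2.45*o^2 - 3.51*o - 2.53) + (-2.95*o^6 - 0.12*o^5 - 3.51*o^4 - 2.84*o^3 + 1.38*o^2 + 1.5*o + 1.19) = -2.95*o^6 + 0.31*o^5 - 3.28*o^4 - 7.92*o^3 + 3.83*o^2 - 2.01*o - 1.34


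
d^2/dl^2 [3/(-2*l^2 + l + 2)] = 6*(-4*l^2 + 2*l + (4*l - 1)^2 + 4)/(-2*l^2 + l + 2)^3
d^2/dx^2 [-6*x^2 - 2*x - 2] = -12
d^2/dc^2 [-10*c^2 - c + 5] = -20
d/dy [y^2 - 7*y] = 2*y - 7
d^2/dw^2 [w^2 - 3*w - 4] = 2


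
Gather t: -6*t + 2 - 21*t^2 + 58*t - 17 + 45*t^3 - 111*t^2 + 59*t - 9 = 45*t^3 - 132*t^2 + 111*t - 24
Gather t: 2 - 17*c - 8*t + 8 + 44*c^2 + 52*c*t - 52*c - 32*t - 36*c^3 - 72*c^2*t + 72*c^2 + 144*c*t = -36*c^3 + 116*c^2 - 69*c + t*(-72*c^2 + 196*c - 40) + 10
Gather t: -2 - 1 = -3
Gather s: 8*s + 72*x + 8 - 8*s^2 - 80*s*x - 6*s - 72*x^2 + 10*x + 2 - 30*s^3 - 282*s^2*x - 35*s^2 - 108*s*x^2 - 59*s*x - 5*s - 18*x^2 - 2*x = -30*s^3 + s^2*(-282*x - 43) + s*(-108*x^2 - 139*x - 3) - 90*x^2 + 80*x + 10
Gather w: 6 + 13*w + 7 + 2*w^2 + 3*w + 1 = 2*w^2 + 16*w + 14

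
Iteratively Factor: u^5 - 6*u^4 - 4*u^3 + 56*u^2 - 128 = (u - 4)*(u^4 - 2*u^3 - 12*u^2 + 8*u + 32) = (u - 4)*(u + 2)*(u^3 - 4*u^2 - 4*u + 16) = (u - 4)*(u + 2)^2*(u^2 - 6*u + 8) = (u - 4)*(u - 2)*(u + 2)^2*(u - 4)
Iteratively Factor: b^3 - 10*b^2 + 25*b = (b - 5)*(b^2 - 5*b) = (b - 5)^2*(b)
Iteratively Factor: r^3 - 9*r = (r)*(r^2 - 9) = r*(r + 3)*(r - 3)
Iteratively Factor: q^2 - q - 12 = (q - 4)*(q + 3)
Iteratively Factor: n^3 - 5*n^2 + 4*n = (n - 1)*(n^2 - 4*n) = n*(n - 1)*(n - 4)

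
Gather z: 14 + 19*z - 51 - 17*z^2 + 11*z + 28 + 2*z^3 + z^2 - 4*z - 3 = 2*z^3 - 16*z^2 + 26*z - 12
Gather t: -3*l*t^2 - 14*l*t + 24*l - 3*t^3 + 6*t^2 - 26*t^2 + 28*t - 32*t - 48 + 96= 24*l - 3*t^3 + t^2*(-3*l - 20) + t*(-14*l - 4) + 48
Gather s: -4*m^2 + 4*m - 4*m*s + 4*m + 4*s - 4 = -4*m^2 + 8*m + s*(4 - 4*m) - 4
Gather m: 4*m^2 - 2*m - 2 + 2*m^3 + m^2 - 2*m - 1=2*m^3 + 5*m^2 - 4*m - 3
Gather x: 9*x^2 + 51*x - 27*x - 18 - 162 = 9*x^2 + 24*x - 180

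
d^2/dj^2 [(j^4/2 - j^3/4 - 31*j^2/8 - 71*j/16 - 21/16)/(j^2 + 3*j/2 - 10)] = (32*j^6 + 144*j^5 - 744*j^4 - 3948*j^3 + 12228*j^2 - 13698*j - 30089)/(4*(8*j^6 + 36*j^5 - 186*j^4 - 693*j^3 + 1860*j^2 + 3600*j - 8000))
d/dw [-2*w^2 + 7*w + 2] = 7 - 4*w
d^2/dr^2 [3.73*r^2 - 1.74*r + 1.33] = 7.46000000000000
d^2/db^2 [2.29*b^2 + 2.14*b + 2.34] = 4.58000000000000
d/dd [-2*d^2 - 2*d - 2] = -4*d - 2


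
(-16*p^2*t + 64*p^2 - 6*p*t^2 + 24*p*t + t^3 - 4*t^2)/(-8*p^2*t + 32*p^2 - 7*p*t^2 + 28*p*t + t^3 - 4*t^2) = (2*p + t)/(p + t)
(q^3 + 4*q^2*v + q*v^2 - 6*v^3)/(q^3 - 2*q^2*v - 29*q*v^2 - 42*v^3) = (q - v)/(q - 7*v)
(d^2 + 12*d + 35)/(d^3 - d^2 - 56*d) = (d + 5)/(d*(d - 8))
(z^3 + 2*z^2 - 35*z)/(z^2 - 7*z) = (z^2 + 2*z - 35)/(z - 7)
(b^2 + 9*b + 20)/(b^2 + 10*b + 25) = (b + 4)/(b + 5)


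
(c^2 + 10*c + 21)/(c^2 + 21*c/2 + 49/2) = 2*(c + 3)/(2*c + 7)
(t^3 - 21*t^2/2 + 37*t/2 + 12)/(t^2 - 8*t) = t - 5/2 - 3/(2*t)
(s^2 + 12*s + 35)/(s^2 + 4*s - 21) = (s + 5)/(s - 3)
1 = 1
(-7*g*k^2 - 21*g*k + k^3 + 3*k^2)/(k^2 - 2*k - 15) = k*(-7*g + k)/(k - 5)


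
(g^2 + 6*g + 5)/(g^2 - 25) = (g + 1)/(g - 5)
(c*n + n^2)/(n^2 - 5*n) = (c + n)/(n - 5)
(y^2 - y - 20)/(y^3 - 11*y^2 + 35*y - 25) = (y + 4)/(y^2 - 6*y + 5)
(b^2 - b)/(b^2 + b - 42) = b*(b - 1)/(b^2 + b - 42)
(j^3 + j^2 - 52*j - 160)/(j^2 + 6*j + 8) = (j^2 - 3*j - 40)/(j + 2)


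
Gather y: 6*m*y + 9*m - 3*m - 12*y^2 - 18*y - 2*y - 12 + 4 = 6*m - 12*y^2 + y*(6*m - 20) - 8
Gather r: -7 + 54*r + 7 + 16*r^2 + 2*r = 16*r^2 + 56*r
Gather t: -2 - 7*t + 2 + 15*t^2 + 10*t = 15*t^2 + 3*t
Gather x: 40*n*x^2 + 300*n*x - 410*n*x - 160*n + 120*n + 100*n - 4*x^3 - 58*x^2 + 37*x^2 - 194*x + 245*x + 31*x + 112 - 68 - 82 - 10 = 60*n - 4*x^3 + x^2*(40*n - 21) + x*(82 - 110*n) - 48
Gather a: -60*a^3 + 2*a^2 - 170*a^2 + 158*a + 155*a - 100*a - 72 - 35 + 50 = -60*a^3 - 168*a^2 + 213*a - 57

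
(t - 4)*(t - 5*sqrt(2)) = t^2 - 5*sqrt(2)*t - 4*t + 20*sqrt(2)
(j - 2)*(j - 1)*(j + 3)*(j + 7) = j^4 + 7*j^3 - 7*j^2 - 43*j + 42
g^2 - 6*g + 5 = (g - 5)*(g - 1)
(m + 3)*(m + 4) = m^2 + 7*m + 12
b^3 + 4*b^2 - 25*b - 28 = (b - 4)*(b + 1)*(b + 7)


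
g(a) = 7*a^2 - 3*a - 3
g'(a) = 14*a - 3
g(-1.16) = 9.90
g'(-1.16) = -19.24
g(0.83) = -0.67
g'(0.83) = 8.62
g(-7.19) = 380.44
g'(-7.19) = -103.66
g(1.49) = 8.07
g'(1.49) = 17.86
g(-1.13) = 9.33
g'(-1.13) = -18.82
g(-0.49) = 0.15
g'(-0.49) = -9.86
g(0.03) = -3.08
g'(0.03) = -2.58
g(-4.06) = 124.57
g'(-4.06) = -59.84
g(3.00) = 51.00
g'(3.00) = 39.00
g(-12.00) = 1041.00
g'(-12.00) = -171.00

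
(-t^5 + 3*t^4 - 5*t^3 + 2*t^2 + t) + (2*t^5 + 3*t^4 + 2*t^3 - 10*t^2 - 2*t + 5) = t^5 + 6*t^4 - 3*t^3 - 8*t^2 - t + 5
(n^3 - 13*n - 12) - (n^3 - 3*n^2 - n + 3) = 3*n^2 - 12*n - 15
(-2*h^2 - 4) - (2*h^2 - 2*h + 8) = -4*h^2 + 2*h - 12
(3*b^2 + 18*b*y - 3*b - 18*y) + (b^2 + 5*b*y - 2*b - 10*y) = 4*b^2 + 23*b*y - 5*b - 28*y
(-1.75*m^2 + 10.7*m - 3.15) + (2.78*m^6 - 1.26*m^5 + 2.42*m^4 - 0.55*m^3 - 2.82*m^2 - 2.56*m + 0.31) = 2.78*m^6 - 1.26*m^5 + 2.42*m^4 - 0.55*m^3 - 4.57*m^2 + 8.14*m - 2.84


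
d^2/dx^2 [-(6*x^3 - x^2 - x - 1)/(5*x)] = -12/5 + 2/(5*x^3)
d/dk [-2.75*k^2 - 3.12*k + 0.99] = -5.5*k - 3.12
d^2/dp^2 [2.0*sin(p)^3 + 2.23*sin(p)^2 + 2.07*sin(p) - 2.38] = -3.57*sin(p) + 4.5*sin(3*p) + 4.46*cos(2*p)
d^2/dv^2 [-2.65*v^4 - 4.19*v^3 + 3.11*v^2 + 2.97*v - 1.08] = -31.8*v^2 - 25.14*v + 6.22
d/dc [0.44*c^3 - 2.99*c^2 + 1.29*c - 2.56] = 1.32*c^2 - 5.98*c + 1.29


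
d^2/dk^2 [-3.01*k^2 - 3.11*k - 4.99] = -6.02000000000000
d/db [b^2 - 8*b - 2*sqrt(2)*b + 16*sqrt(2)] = 2*b - 8 - 2*sqrt(2)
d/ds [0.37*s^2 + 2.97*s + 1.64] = 0.74*s + 2.97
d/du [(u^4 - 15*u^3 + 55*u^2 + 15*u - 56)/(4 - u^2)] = (-2*u^5 + 15*u^4 + 16*u^3 - 165*u^2 + 328*u + 60)/(u^4 - 8*u^2 + 16)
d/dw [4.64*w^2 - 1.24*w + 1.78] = 9.28*w - 1.24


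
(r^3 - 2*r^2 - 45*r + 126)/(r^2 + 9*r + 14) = (r^2 - 9*r + 18)/(r + 2)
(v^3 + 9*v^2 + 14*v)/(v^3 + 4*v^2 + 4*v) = (v + 7)/(v + 2)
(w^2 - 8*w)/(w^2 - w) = (w - 8)/(w - 1)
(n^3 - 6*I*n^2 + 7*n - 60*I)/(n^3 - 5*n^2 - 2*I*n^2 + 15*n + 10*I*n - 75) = (n - 4*I)/(n - 5)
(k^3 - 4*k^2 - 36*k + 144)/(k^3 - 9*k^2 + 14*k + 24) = (k + 6)/(k + 1)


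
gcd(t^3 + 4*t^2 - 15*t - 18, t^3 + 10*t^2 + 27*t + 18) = t^2 + 7*t + 6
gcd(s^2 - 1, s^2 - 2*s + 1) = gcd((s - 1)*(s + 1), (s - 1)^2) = s - 1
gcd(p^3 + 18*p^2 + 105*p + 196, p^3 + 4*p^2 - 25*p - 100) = p + 4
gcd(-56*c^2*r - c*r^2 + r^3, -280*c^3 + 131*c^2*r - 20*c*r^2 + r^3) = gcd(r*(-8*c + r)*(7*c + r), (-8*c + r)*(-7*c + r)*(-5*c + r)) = -8*c + r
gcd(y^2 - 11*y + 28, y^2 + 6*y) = 1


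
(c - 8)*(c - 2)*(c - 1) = c^3 - 11*c^2 + 26*c - 16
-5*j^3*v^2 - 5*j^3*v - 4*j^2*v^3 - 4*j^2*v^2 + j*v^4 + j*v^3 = v*(-5*j + v)*(j + v)*(j*v + j)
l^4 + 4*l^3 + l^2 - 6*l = l*(l - 1)*(l + 2)*(l + 3)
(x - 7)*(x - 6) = x^2 - 13*x + 42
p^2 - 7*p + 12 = (p - 4)*(p - 3)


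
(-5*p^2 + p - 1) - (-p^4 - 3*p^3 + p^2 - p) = p^4 + 3*p^3 - 6*p^2 + 2*p - 1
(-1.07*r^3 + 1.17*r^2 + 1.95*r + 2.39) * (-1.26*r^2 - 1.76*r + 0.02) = 1.3482*r^5 + 0.409*r^4 - 4.5376*r^3 - 6.42*r^2 - 4.1674*r + 0.0478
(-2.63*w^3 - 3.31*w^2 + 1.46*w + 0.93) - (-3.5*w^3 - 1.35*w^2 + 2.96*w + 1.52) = 0.87*w^3 - 1.96*w^2 - 1.5*w - 0.59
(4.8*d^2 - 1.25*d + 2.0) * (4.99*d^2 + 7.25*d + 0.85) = 23.952*d^4 + 28.5625*d^3 + 4.9975*d^2 + 13.4375*d + 1.7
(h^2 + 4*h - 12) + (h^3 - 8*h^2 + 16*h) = h^3 - 7*h^2 + 20*h - 12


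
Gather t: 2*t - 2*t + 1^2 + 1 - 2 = 0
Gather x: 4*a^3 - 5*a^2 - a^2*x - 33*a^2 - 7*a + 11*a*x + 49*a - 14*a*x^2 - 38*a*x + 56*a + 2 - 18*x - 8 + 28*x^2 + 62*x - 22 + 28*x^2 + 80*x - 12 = 4*a^3 - 38*a^2 + 98*a + x^2*(56 - 14*a) + x*(-a^2 - 27*a + 124) - 40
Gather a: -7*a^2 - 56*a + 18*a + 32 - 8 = -7*a^2 - 38*a + 24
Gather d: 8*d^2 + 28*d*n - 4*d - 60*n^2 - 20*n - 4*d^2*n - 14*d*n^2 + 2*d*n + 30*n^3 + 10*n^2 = d^2*(8 - 4*n) + d*(-14*n^2 + 30*n - 4) + 30*n^3 - 50*n^2 - 20*n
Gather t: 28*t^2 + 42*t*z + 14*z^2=28*t^2 + 42*t*z + 14*z^2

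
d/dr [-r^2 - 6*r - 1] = -2*r - 6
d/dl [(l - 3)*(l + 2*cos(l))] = l + (3 - l)*(2*sin(l) - 1) + 2*cos(l)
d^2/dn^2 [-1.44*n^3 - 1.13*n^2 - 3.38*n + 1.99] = -8.64*n - 2.26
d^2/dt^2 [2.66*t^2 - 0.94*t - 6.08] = 5.32000000000000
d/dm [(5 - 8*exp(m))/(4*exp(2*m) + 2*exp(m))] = (16*exp(2*m) - 20*exp(m) - 5)*exp(-m)/(2*(4*exp(2*m) + 4*exp(m) + 1))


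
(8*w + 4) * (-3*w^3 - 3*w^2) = -24*w^4 - 36*w^3 - 12*w^2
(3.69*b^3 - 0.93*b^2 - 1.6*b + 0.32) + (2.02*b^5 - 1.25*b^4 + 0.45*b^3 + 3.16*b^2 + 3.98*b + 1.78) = 2.02*b^5 - 1.25*b^4 + 4.14*b^3 + 2.23*b^2 + 2.38*b + 2.1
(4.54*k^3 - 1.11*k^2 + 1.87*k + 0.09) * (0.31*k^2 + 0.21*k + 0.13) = 1.4074*k^5 + 0.6093*k^4 + 0.9368*k^3 + 0.2763*k^2 + 0.262*k + 0.0117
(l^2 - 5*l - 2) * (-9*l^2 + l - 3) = -9*l^4 + 46*l^3 + 10*l^2 + 13*l + 6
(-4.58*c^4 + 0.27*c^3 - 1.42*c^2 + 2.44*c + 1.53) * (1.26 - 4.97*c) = 22.7626*c^5 - 7.1127*c^4 + 7.3976*c^3 - 13.916*c^2 - 4.5297*c + 1.9278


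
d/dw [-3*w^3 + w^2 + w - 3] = -9*w^2 + 2*w + 1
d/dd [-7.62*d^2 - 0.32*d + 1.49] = -15.24*d - 0.32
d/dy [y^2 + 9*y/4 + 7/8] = 2*y + 9/4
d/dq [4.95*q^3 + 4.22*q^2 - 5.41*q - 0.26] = 14.85*q^2 + 8.44*q - 5.41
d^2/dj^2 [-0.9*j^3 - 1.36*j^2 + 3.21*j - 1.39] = -5.4*j - 2.72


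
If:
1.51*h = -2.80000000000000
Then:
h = -1.85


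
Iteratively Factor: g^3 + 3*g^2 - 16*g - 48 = (g + 3)*(g^2 - 16) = (g - 4)*(g + 3)*(g + 4)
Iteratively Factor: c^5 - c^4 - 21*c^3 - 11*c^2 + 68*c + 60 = (c + 2)*(c^4 - 3*c^3 - 15*c^2 + 19*c + 30) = (c + 1)*(c + 2)*(c^3 - 4*c^2 - 11*c + 30) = (c - 2)*(c + 1)*(c + 2)*(c^2 - 2*c - 15) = (c - 5)*(c - 2)*(c + 1)*(c + 2)*(c + 3)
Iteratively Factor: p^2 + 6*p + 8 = (p + 2)*(p + 4)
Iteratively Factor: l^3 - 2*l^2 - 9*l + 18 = (l - 3)*(l^2 + l - 6) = (l - 3)*(l + 3)*(l - 2)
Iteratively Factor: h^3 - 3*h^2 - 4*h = (h - 4)*(h^2 + h) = h*(h - 4)*(h + 1)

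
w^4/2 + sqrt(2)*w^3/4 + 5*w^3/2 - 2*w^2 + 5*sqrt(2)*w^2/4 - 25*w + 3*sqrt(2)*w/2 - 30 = (w/2 + 1)*(w + 3)*(w - 2*sqrt(2))*(w + 5*sqrt(2)/2)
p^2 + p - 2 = (p - 1)*(p + 2)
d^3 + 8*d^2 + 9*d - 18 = (d - 1)*(d + 3)*(d + 6)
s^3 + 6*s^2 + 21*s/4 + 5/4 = (s + 1/2)^2*(s + 5)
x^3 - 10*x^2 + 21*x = x*(x - 7)*(x - 3)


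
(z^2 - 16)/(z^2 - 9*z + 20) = (z + 4)/(z - 5)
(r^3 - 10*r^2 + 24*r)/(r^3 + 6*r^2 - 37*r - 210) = r*(r - 4)/(r^2 + 12*r + 35)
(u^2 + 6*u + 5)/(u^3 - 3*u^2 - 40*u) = (u + 1)/(u*(u - 8))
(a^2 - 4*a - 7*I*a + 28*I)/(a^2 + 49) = (a - 4)/(a + 7*I)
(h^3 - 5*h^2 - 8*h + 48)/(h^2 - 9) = (h^2 - 8*h + 16)/(h - 3)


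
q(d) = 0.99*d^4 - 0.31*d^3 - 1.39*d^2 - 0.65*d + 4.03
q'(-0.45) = 0.05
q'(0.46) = -1.74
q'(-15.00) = -13533.20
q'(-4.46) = -358.07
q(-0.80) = 4.22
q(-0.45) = 4.11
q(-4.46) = 398.50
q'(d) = 3.96*d^3 - 0.93*d^2 - 2.78*d - 0.65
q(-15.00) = 50866.03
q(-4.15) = 298.59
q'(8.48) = 2323.71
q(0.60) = 3.20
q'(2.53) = 50.49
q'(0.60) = -1.80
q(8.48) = 4828.92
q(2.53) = 29.03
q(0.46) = 3.45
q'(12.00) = 6674.95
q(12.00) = 19789.03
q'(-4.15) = -288.16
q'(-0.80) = -1.05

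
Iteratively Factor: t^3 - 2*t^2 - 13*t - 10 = (t + 1)*(t^2 - 3*t - 10) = (t + 1)*(t + 2)*(t - 5)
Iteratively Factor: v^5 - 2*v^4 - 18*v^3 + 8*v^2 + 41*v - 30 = (v + 3)*(v^4 - 5*v^3 - 3*v^2 + 17*v - 10) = (v + 2)*(v + 3)*(v^3 - 7*v^2 + 11*v - 5) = (v - 5)*(v + 2)*(v + 3)*(v^2 - 2*v + 1) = (v - 5)*(v - 1)*(v + 2)*(v + 3)*(v - 1)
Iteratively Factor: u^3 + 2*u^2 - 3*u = (u + 3)*(u^2 - u) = (u - 1)*(u + 3)*(u)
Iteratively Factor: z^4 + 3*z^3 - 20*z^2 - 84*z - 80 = (z + 2)*(z^3 + z^2 - 22*z - 40) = (z + 2)*(z + 4)*(z^2 - 3*z - 10) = (z + 2)^2*(z + 4)*(z - 5)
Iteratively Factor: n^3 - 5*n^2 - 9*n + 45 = (n + 3)*(n^2 - 8*n + 15) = (n - 5)*(n + 3)*(n - 3)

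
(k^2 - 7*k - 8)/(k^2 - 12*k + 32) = (k + 1)/(k - 4)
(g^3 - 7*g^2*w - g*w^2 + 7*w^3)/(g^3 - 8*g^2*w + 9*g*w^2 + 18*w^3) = (g^2 - 8*g*w + 7*w^2)/(g^2 - 9*g*w + 18*w^2)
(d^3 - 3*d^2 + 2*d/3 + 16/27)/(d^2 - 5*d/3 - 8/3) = (d^2 - d/3 - 2/9)/(d + 1)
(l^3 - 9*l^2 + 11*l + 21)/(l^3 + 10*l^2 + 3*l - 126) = (l^2 - 6*l - 7)/(l^2 + 13*l + 42)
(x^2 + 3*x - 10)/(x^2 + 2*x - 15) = (x - 2)/(x - 3)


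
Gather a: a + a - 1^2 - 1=2*a - 2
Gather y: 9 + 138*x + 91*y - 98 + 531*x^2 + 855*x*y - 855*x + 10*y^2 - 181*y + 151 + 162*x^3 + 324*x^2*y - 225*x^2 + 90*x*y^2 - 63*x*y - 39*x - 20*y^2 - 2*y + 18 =162*x^3 + 306*x^2 - 756*x + y^2*(90*x - 10) + y*(324*x^2 + 792*x - 92) + 80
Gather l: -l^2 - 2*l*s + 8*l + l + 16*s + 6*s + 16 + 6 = -l^2 + l*(9 - 2*s) + 22*s + 22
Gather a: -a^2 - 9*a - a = -a^2 - 10*a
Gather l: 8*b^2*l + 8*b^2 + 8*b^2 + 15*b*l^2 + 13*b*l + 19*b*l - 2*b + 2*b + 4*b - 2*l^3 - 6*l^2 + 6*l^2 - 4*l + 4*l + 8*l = 16*b^2 + 15*b*l^2 + 4*b - 2*l^3 + l*(8*b^2 + 32*b + 8)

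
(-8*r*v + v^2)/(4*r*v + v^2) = (-8*r + v)/(4*r + v)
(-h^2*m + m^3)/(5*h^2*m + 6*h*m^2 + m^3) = (-h + m)/(5*h + m)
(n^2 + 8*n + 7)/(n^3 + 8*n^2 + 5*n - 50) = (n^2 + 8*n + 7)/(n^3 + 8*n^2 + 5*n - 50)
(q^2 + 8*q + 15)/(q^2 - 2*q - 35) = (q + 3)/(q - 7)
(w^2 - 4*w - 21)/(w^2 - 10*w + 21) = (w + 3)/(w - 3)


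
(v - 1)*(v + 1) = v^2 - 1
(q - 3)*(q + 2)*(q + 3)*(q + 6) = q^4 + 8*q^3 + 3*q^2 - 72*q - 108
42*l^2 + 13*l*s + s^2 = (6*l + s)*(7*l + s)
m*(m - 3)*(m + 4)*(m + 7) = m^4 + 8*m^3 - 5*m^2 - 84*m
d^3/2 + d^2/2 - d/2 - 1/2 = (d/2 + 1/2)*(d - 1)*(d + 1)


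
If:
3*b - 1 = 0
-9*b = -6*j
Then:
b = 1/3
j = 1/2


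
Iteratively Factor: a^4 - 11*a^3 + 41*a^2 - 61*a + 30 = (a - 2)*(a^3 - 9*a^2 + 23*a - 15) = (a - 5)*(a - 2)*(a^2 - 4*a + 3) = (a - 5)*(a - 2)*(a - 1)*(a - 3)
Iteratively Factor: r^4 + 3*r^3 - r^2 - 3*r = (r)*(r^3 + 3*r^2 - r - 3) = r*(r - 1)*(r^2 + 4*r + 3) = r*(r - 1)*(r + 3)*(r + 1)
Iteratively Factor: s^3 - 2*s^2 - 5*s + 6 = (s + 2)*(s^2 - 4*s + 3) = (s - 3)*(s + 2)*(s - 1)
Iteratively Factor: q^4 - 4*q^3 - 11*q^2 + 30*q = (q - 5)*(q^3 + q^2 - 6*q) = (q - 5)*(q - 2)*(q^2 + 3*q) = q*(q - 5)*(q - 2)*(q + 3)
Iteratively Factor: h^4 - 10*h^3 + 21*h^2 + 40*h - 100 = (h + 2)*(h^3 - 12*h^2 + 45*h - 50) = (h - 5)*(h + 2)*(h^2 - 7*h + 10) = (h - 5)*(h - 2)*(h + 2)*(h - 5)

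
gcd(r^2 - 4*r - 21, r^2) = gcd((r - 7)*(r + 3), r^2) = 1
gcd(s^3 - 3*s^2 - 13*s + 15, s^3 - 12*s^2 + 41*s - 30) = s^2 - 6*s + 5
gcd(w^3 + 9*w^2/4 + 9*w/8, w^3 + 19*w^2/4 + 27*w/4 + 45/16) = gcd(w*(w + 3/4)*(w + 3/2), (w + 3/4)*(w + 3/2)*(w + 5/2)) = w^2 + 9*w/4 + 9/8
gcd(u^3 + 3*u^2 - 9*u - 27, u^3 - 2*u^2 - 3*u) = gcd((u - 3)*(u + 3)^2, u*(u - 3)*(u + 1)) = u - 3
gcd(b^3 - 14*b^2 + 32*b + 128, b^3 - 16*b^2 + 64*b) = b^2 - 16*b + 64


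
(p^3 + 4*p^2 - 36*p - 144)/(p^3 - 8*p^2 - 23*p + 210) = (p^2 + 10*p + 24)/(p^2 - 2*p - 35)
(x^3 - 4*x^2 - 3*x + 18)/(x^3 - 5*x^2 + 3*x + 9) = (x + 2)/(x + 1)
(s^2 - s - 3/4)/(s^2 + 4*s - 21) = (s^2 - s - 3/4)/(s^2 + 4*s - 21)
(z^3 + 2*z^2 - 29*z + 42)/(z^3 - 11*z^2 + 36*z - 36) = (z + 7)/(z - 6)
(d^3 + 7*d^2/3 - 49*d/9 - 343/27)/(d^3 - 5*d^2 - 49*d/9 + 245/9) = (d + 7/3)/(d - 5)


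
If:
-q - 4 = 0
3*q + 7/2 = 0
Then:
No Solution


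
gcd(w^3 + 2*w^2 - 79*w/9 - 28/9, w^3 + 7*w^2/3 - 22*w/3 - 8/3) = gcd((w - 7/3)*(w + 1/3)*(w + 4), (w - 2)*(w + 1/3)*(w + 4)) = w^2 + 13*w/3 + 4/3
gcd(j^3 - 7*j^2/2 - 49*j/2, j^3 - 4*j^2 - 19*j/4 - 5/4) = 1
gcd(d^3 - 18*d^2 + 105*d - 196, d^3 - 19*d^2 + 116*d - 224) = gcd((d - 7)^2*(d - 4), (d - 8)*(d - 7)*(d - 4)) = d^2 - 11*d + 28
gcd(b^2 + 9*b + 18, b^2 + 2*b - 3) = b + 3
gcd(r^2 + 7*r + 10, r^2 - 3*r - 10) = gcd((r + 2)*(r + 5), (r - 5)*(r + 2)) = r + 2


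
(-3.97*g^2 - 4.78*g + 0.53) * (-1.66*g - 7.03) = 6.5902*g^3 + 35.8439*g^2 + 32.7236*g - 3.7259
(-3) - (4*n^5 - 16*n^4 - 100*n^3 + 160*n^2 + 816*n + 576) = -4*n^5 + 16*n^4 + 100*n^3 - 160*n^2 - 816*n - 579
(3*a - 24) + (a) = 4*a - 24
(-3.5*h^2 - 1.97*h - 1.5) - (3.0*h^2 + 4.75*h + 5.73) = -6.5*h^2 - 6.72*h - 7.23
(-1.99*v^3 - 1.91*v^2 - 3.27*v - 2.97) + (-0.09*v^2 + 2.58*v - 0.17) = -1.99*v^3 - 2.0*v^2 - 0.69*v - 3.14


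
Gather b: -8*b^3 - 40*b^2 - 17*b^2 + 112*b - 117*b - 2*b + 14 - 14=-8*b^3 - 57*b^2 - 7*b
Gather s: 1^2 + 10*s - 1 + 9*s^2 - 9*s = 9*s^2 + s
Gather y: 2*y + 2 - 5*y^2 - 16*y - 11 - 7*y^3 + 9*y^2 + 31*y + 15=-7*y^3 + 4*y^2 + 17*y + 6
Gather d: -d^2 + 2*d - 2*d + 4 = 4 - d^2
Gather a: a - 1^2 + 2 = a + 1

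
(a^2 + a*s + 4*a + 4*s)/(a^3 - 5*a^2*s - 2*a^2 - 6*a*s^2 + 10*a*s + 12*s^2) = (-a - 4)/(-a^2 + 6*a*s + 2*a - 12*s)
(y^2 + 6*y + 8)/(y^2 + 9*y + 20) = (y + 2)/(y + 5)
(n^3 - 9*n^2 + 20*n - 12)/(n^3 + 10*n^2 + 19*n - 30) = (n^2 - 8*n + 12)/(n^2 + 11*n + 30)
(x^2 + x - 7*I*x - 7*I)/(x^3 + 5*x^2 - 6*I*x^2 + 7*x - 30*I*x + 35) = (x + 1)/(x^2 + x*(5 + I) + 5*I)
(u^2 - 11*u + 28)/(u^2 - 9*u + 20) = (u - 7)/(u - 5)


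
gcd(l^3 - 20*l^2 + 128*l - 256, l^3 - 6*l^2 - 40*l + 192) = l^2 - 12*l + 32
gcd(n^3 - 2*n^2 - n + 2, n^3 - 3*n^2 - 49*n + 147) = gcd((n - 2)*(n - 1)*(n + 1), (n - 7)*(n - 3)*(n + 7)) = 1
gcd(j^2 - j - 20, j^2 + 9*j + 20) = j + 4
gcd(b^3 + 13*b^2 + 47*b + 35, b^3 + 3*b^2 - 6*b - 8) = b + 1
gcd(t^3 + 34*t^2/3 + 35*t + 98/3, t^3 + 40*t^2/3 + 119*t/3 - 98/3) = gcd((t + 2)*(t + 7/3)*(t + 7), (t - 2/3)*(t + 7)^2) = t + 7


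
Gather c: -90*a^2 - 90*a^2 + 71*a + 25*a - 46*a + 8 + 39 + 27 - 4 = -180*a^2 + 50*a + 70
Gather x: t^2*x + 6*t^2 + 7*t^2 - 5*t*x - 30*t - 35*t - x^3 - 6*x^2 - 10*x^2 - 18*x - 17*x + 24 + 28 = 13*t^2 - 65*t - x^3 - 16*x^2 + x*(t^2 - 5*t - 35) + 52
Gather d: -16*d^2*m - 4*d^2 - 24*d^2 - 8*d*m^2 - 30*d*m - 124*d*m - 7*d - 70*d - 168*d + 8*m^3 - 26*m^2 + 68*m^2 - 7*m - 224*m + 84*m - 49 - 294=d^2*(-16*m - 28) + d*(-8*m^2 - 154*m - 245) + 8*m^3 + 42*m^2 - 147*m - 343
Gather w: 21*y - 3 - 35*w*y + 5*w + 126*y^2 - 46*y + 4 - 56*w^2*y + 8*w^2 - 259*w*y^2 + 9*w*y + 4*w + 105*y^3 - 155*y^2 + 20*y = w^2*(8 - 56*y) + w*(-259*y^2 - 26*y + 9) + 105*y^3 - 29*y^2 - 5*y + 1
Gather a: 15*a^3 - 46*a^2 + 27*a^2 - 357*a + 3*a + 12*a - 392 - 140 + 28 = 15*a^3 - 19*a^2 - 342*a - 504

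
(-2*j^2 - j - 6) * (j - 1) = -2*j^3 + j^2 - 5*j + 6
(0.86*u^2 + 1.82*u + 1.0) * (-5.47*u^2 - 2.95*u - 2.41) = -4.7042*u^4 - 12.4924*u^3 - 12.9116*u^2 - 7.3362*u - 2.41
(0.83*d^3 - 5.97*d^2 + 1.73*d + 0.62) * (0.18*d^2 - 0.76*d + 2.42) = 0.1494*d^5 - 1.7054*d^4 + 6.8572*d^3 - 15.6506*d^2 + 3.7154*d + 1.5004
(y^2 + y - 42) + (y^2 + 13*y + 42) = 2*y^2 + 14*y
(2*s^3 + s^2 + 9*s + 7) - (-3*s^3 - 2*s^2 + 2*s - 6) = 5*s^3 + 3*s^2 + 7*s + 13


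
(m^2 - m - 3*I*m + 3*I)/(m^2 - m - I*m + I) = (m - 3*I)/(m - I)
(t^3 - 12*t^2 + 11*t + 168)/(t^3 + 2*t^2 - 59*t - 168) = (t - 7)/(t + 7)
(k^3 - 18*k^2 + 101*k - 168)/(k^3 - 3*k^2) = 1 - 15/k + 56/k^2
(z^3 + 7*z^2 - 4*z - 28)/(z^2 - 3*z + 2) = (z^2 + 9*z + 14)/(z - 1)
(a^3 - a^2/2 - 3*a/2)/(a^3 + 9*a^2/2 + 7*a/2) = (2*a - 3)/(2*a + 7)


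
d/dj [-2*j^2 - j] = -4*j - 1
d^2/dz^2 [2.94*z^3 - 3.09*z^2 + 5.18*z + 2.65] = 17.64*z - 6.18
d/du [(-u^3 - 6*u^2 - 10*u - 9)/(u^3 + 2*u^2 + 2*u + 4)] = (4*u^4 + 16*u^3 + 23*u^2 - 12*u - 22)/(u^6 + 4*u^5 + 8*u^4 + 16*u^3 + 20*u^2 + 16*u + 16)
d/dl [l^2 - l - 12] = 2*l - 1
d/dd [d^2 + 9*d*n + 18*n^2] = 2*d + 9*n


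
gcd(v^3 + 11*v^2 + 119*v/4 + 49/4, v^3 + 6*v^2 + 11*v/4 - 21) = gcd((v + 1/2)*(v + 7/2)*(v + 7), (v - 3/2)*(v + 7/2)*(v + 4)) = v + 7/2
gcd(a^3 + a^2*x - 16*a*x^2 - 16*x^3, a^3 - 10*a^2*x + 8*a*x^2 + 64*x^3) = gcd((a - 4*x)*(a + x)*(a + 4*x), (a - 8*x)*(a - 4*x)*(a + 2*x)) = -a + 4*x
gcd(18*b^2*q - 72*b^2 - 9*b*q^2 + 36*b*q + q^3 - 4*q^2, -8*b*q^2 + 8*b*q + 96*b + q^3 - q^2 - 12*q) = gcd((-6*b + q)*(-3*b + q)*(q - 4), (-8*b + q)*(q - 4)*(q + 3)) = q - 4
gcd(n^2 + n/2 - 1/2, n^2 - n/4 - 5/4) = n + 1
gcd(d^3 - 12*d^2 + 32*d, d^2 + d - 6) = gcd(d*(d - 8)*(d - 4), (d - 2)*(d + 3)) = 1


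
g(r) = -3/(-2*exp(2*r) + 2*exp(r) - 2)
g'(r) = -3*(4*exp(2*r) - 2*exp(r))/(-2*exp(2*r) + 2*exp(r) - 2)^2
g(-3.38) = 1.55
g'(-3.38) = 0.05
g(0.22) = 1.15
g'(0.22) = -1.63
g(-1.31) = 1.87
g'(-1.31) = 0.29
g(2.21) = 0.02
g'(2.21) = -0.04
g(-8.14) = 1.50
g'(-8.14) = 0.00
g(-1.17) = 1.91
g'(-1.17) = 0.29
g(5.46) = 0.00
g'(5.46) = -0.00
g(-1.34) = 1.86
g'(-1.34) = 0.29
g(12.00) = 0.00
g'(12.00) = 0.00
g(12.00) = 0.00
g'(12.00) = 0.00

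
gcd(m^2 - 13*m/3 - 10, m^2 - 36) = m - 6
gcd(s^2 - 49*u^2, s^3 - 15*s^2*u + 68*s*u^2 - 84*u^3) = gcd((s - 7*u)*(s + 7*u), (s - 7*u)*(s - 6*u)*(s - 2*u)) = s - 7*u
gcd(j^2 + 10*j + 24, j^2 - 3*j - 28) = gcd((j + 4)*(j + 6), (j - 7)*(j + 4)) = j + 4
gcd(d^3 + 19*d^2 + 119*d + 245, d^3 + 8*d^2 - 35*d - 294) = d^2 + 14*d + 49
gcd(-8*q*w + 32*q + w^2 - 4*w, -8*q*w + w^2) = 8*q - w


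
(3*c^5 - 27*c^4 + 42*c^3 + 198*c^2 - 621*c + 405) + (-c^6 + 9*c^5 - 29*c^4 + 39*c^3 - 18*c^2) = -c^6 + 12*c^5 - 56*c^4 + 81*c^3 + 180*c^2 - 621*c + 405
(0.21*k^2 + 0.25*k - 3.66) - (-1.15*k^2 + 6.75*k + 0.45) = 1.36*k^2 - 6.5*k - 4.11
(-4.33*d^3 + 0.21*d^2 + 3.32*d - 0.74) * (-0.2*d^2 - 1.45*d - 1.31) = 0.866*d^5 + 6.2365*d^4 + 4.7038*d^3 - 4.9411*d^2 - 3.2762*d + 0.9694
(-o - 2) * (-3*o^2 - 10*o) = 3*o^3 + 16*o^2 + 20*o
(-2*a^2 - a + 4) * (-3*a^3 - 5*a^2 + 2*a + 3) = 6*a^5 + 13*a^4 - 11*a^3 - 28*a^2 + 5*a + 12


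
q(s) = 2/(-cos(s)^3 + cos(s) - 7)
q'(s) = 2*(-3*sin(s)*cos(s)^2 + sin(s))/(-cos(s)^3 + cos(s) - 7)^2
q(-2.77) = -0.28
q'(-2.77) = 0.02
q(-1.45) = -0.29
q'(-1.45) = -0.04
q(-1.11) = -0.30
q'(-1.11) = -0.02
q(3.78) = -0.27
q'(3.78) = 0.02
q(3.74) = -0.28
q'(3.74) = 0.02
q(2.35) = -0.27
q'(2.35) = -0.01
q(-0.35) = -0.29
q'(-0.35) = 0.02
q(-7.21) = -0.30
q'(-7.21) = 0.00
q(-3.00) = -0.28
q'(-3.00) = 0.01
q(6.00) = -0.29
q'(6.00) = 0.02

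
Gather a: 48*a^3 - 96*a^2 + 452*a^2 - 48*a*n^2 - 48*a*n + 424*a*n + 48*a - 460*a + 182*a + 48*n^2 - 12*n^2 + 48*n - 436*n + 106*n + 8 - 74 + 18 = 48*a^3 + 356*a^2 + a*(-48*n^2 + 376*n - 230) + 36*n^2 - 282*n - 48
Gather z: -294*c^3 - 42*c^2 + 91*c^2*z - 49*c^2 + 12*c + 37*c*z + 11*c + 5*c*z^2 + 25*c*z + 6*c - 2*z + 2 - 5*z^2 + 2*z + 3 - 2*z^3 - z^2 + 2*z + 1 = -294*c^3 - 91*c^2 + 29*c - 2*z^3 + z^2*(5*c - 6) + z*(91*c^2 + 62*c + 2) + 6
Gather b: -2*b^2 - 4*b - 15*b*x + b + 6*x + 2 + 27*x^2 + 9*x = -2*b^2 + b*(-15*x - 3) + 27*x^2 + 15*x + 2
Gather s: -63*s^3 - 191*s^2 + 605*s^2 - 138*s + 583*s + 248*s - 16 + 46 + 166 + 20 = -63*s^3 + 414*s^2 + 693*s + 216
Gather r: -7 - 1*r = -r - 7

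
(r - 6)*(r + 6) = r^2 - 36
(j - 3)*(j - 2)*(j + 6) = j^3 + j^2 - 24*j + 36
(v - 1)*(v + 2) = v^2 + v - 2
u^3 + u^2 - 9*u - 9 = (u - 3)*(u + 1)*(u + 3)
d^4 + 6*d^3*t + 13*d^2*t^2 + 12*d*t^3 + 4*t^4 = (d + t)^2*(d + 2*t)^2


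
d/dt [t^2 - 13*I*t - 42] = 2*t - 13*I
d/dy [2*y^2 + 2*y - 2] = 4*y + 2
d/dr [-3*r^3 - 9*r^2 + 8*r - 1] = -9*r^2 - 18*r + 8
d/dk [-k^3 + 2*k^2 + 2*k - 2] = -3*k^2 + 4*k + 2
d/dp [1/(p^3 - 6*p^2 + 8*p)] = (-3*p^2 + 12*p - 8)/(p^2*(p^2 - 6*p + 8)^2)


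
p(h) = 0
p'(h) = 0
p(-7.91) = 0.00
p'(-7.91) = 0.00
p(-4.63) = 0.00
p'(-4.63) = 0.00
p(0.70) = 0.00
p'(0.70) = 0.00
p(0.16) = 0.00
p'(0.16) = 0.00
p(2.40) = 0.00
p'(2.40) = 0.00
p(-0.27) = 0.00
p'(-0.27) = 0.00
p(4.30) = 0.00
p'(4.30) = 0.00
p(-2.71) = 0.00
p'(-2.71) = 0.00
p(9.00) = 0.00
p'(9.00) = 0.00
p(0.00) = 0.00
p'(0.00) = 0.00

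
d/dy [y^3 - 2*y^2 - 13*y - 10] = 3*y^2 - 4*y - 13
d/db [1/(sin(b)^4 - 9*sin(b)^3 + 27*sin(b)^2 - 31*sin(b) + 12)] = (23*sin(b) + 4*cos(b)^2 - 35)*cos(b)/((sin(b) - 4)^2*(sin(b) - 3)^2*(sin(b) - 1)^3)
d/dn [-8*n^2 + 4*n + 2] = 4 - 16*n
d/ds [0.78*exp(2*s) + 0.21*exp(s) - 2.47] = (1.56*exp(s) + 0.21)*exp(s)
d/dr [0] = 0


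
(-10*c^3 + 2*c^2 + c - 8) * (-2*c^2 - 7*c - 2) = 20*c^5 + 66*c^4 + 4*c^3 + 5*c^2 + 54*c + 16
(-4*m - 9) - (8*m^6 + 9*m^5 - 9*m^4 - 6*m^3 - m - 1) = -8*m^6 - 9*m^5 + 9*m^4 + 6*m^3 - 3*m - 8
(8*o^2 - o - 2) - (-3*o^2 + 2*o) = 11*o^2 - 3*o - 2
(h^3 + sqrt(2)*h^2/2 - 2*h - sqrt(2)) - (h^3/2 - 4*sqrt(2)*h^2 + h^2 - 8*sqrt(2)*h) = h^3/2 - h^2 + 9*sqrt(2)*h^2/2 - 2*h + 8*sqrt(2)*h - sqrt(2)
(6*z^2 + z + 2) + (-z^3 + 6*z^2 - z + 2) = -z^3 + 12*z^2 + 4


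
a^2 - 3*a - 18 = (a - 6)*(a + 3)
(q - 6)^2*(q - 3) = q^3 - 15*q^2 + 72*q - 108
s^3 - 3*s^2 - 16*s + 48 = (s - 4)*(s - 3)*(s + 4)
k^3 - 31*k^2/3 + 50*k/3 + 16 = (k - 8)*(k - 3)*(k + 2/3)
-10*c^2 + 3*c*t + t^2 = (-2*c + t)*(5*c + t)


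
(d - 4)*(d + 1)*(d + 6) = d^3 + 3*d^2 - 22*d - 24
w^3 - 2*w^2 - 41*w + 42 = (w - 7)*(w - 1)*(w + 6)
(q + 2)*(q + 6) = q^2 + 8*q + 12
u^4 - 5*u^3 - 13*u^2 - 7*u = u*(u - 7)*(u + 1)^2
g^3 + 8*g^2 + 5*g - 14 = (g - 1)*(g + 2)*(g + 7)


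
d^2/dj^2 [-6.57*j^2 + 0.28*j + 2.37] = -13.1400000000000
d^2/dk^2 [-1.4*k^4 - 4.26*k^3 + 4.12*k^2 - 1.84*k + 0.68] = -16.8*k^2 - 25.56*k + 8.24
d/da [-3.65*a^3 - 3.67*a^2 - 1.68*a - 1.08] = -10.95*a^2 - 7.34*a - 1.68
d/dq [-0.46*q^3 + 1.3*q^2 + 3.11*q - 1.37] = -1.38*q^2 + 2.6*q + 3.11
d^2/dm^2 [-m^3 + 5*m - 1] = -6*m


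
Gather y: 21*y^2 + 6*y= 21*y^2 + 6*y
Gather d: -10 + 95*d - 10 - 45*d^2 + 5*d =-45*d^2 + 100*d - 20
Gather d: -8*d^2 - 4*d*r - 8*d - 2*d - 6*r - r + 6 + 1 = -8*d^2 + d*(-4*r - 10) - 7*r + 7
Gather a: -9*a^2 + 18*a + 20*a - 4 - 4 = -9*a^2 + 38*a - 8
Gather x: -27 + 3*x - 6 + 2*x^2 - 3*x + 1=2*x^2 - 32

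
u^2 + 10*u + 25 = (u + 5)^2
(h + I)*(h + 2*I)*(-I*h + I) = -I*h^3 + 3*h^2 + I*h^2 - 3*h + 2*I*h - 2*I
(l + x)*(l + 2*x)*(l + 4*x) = l^3 + 7*l^2*x + 14*l*x^2 + 8*x^3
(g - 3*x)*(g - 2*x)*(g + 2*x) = g^3 - 3*g^2*x - 4*g*x^2 + 12*x^3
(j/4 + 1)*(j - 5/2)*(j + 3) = j^3/4 + 9*j^2/8 - 11*j/8 - 15/2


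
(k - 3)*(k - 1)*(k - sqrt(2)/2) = k^3 - 4*k^2 - sqrt(2)*k^2/2 + 2*sqrt(2)*k + 3*k - 3*sqrt(2)/2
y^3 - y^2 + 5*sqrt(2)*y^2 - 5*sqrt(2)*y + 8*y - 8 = (y - 1)*(y + sqrt(2))*(y + 4*sqrt(2))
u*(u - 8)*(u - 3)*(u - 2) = u^4 - 13*u^3 + 46*u^2 - 48*u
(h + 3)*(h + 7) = h^2 + 10*h + 21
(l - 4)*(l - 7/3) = l^2 - 19*l/3 + 28/3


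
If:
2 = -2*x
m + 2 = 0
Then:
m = -2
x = -1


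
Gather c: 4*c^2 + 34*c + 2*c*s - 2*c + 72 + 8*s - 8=4*c^2 + c*(2*s + 32) + 8*s + 64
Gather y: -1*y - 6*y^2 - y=-6*y^2 - 2*y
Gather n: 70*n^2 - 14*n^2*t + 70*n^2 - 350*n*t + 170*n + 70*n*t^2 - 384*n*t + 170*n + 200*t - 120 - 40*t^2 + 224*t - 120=n^2*(140 - 14*t) + n*(70*t^2 - 734*t + 340) - 40*t^2 + 424*t - 240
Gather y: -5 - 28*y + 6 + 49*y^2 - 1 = 49*y^2 - 28*y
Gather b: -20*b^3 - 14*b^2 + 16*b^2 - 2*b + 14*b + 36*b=-20*b^3 + 2*b^2 + 48*b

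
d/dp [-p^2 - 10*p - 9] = -2*p - 10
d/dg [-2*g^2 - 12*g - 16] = -4*g - 12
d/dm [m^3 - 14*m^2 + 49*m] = 3*m^2 - 28*m + 49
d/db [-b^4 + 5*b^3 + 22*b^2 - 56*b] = -4*b^3 + 15*b^2 + 44*b - 56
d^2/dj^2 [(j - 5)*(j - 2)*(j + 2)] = 6*j - 10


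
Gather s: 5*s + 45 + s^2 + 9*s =s^2 + 14*s + 45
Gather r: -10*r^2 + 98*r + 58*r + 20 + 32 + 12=-10*r^2 + 156*r + 64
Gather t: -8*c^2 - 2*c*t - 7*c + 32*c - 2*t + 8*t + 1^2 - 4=-8*c^2 + 25*c + t*(6 - 2*c) - 3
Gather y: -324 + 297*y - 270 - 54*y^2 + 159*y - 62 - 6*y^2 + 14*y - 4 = -60*y^2 + 470*y - 660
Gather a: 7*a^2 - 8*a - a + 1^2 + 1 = 7*a^2 - 9*a + 2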